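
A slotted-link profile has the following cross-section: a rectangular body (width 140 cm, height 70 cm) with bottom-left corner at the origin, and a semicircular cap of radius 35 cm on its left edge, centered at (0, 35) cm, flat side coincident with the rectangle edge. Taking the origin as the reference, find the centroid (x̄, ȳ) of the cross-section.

rectangular body: A = 140 × 70 = 9800.00, centroid at (70.00, 35.00).
semicircular end: A = ½π·35² = 1924.23, centroid at (-14.85, 35.00).
ΣA = 11724.23 cm², ΣAx̄ = 657416.67 cm³, ΣAȳ = 410347.89 cm³.
x̄ = 657416.67/11724.23 = 56.07 cm; ȳ = 410347.89/11724.23 = 35.00 cm.

x̄ = 56.07 cm, ȳ = 35.00 cm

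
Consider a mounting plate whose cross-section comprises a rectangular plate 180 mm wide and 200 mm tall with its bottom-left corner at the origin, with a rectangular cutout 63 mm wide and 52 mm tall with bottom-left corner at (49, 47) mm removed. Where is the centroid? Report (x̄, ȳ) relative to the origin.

x̄ = 90.95 mm, ȳ = 102.70 mm

plate: A = 180 × 200 = 36000.00, centroid at (90.00, 100.00).
hole: A = −(63 × 52) = -3276.00, centroid at (80.50, 73.00).
ΣA = 32724.00 mm², ΣAx̄ = 2976282.00 mm³, ΣAȳ = 3360852.00 mm³.
x̄ = 2976282.00/32724.00 = 90.95 mm; ȳ = 3360852.00/32724.00 = 102.70 mm.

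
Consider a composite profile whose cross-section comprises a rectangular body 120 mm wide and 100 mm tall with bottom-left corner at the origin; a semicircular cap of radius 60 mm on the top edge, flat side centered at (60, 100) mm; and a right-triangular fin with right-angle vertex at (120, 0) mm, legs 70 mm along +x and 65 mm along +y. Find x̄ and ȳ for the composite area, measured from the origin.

Part | A | x̄ᵢ | ȳᵢ | A·x̄ᵢ | A·ȳᵢ
rectangular body | 12000.00 | 60.00 | 50.00 | 720000.00 | 600000.00
semicircular top | 5654.87 | 60.00 | 125.46 | 339292.01 | 709486.68
triangular fin | 2275.00 | 143.33 | 21.67 | 326083.33 | 49291.67
Σ | 19929.87 |  |  | 1385375.34 | 1358778.34
x̄ = 1385375.34 / 19929.87 = 69.51 mm
ȳ = 1358778.34 / 19929.87 = 68.18 mm

x̄ = 69.51 mm, ȳ = 68.18 mm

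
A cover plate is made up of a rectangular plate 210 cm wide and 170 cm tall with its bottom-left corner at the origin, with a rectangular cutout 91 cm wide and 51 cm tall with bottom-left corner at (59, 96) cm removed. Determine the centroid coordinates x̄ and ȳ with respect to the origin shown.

plate: A = 210 × 170 = 35700.00, centroid at (105.00, 85.00).
hole: A = −(91 × 51) = -4641.00, centroid at (104.50, 121.50).
ΣA = 31059.00 cm², ΣAx̄ = 3263515.50 cm³, ΣAȳ = 2470618.50 cm³.
x̄ = 3263515.50/31059.00 = 105.07 cm; ȳ = 2470618.50/31059.00 = 79.55 cm.

x̄ = 105.07 cm, ȳ = 79.55 cm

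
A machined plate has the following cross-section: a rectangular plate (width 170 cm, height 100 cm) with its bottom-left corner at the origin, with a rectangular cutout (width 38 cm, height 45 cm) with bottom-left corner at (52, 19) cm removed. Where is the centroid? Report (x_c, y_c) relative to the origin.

x_c = 86.57 cm, y_c = 50.95 cm

plate: A = 170 × 100 = 17000.00, centroid at (85.00, 50.00).
hole: A = −(38 × 45) = -1710.00, centroid at (71.00, 41.50).
ΣA = 15290.00 cm²
ΣAx_c = (17000.00)(85.00) + (-1710.00)(71.00) = 1323590.00 cm³
ΣAy_c = (17000.00)(50.00) + (-1710.00)(41.50) = 779035.00 cm³
x_c = 1323590.00 / 15290.00 = 86.57 cm
y_c = 779035.00 / 15290.00 = 50.95 cm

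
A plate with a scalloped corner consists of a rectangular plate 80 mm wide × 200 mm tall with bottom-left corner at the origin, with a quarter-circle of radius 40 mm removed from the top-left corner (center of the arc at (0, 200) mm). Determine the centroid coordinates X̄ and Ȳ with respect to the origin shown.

X̄ = 41.96 mm, Ȳ = 92.92 mm

Part | A | x̄ᵢ | ȳᵢ | A·x̄ᵢ | A·ȳᵢ
plate | 16000.00 | 40.00 | 100.00 | 640000.00 | 1600000.00
removed quarter-circle | -1256.64 | 16.98 | 183.02 | -21333.33 | -229994.08
Σ | 14743.36 |  |  | 618666.67 | 1370005.92
X̄ = 618666.67 / 14743.36 = 41.96 mm
Ȳ = 1370005.92 / 14743.36 = 92.92 mm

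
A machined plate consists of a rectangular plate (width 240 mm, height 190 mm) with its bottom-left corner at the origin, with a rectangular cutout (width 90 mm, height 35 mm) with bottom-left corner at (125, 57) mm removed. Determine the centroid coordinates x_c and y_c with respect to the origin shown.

plate: A = 240 × 190 = 45600.00, centroid at (120.00, 95.00).
hole: A = −(90 × 35) = -3150.00, centroid at (170.00, 74.50).
ΣA = 42450.00 mm², ΣAx_c = 4936500.00 mm³, ΣAy_c = 4097325.00 mm³.
x_c = 4936500.00/42450.00 = 116.29 mm; y_c = 4097325.00/42450.00 = 96.52 mm.

x_c = 116.29 mm, y_c = 96.52 mm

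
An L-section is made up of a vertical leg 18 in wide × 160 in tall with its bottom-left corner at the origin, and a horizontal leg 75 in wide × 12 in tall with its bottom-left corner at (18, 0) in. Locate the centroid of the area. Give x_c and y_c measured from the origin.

x_c = 20.07 in, y_c = 62.38 in

vertical leg: A = 18 × 160 = 2880.00, centroid at (9.00, 80.00).
horizontal leg: A = 75 × 12 = 900.00, centroid at (55.50, 6.00).
ΣA = 3780.00 in², ΣAx_c = 75870.00 in³, ΣAy_c = 235800.00 in³.
x_c = 75870.00/3780.00 = 20.07 in; y_c = 235800.00/3780.00 = 62.38 in.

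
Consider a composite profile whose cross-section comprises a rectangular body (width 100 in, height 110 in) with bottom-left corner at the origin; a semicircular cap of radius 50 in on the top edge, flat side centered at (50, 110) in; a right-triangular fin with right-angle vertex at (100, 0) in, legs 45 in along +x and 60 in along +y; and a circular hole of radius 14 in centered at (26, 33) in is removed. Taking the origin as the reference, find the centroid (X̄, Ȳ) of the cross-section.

X̄ = 56.55 in, Ȳ = 71.96 in

Part | A | x̄ᵢ | ȳᵢ | A·x̄ᵢ | A·ȳᵢ
rectangular body | 11000.00 | 50.00 | 55.00 | 550000.00 | 605000.00
semicircular top | 3926.99 | 50.00 | 131.22 | 196349.54 | 515302.32
triangular fin | 1350.00 | 115.00 | 20.00 | 155250.00 | 27000.00
hole | -615.75 | 26.00 | 33.00 | -16009.56 | -20319.82
Σ | 15661.24 |  |  | 885589.98 | 1126982.50
X̄ = 885589.98 / 15661.24 = 56.55 in
Ȳ = 1126982.50 / 15661.24 = 71.96 in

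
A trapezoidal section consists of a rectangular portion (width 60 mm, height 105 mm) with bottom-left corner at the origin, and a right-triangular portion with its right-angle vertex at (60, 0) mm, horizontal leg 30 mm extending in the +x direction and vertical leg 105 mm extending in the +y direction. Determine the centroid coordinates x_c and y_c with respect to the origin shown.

x_c = 38.00 mm, y_c = 49.00 mm

rectangular portion: A = 60 × 105 = 6300.00, centroid at (30.00, 52.50).
triangular portion: A = ½·30·105 = 1575.00, centroid at (70.00, 35.00).
ΣA = 7875.00 mm²
ΣAx_c = (6300.00)(30.00) + (1575.00)(70.00) = 299250.00 mm³
ΣAy_c = (6300.00)(52.50) + (1575.00)(35.00) = 385875.00 mm³
x_c = 299250.00 / 7875.00 = 38.00 mm
y_c = 385875.00 / 7875.00 = 49.00 mm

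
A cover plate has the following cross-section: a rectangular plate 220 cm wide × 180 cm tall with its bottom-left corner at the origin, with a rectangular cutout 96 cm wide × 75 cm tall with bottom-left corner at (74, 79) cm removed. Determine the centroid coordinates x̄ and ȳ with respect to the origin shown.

plate: A = 220 × 180 = 39600.00, centroid at (110.00, 90.00).
hole: A = −(96 × 75) = -7200.00, centroid at (122.00, 116.50).
ΣA = 32400.00 cm²
ΣAx̄ = (39600.00)(110.00) + (-7200.00)(122.00) = 3477600.00 cm³
ΣAȳ = (39600.00)(90.00) + (-7200.00)(116.50) = 2725200.00 cm³
x̄ = 3477600.00 / 32400.00 = 107.33 cm
ȳ = 2725200.00 / 32400.00 = 84.11 cm

x̄ = 107.33 cm, ȳ = 84.11 cm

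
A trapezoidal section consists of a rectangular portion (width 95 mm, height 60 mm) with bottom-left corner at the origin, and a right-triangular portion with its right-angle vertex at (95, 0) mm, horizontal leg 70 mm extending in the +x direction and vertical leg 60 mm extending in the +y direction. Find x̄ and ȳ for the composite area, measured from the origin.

x̄ = 66.57 mm, ȳ = 27.31 mm

rectangular portion: A = 95 × 60 = 5700.00, centroid at (47.50, 30.00).
triangular portion: A = ½·70·60 = 2100.00, centroid at (118.33, 20.00).
ΣA = 7800.00 mm², ΣAx̄ = 519250.00 mm³, ΣAȳ = 213000.00 mm³.
x̄ = 519250.00/7800.00 = 66.57 mm; ȳ = 213000.00/7800.00 = 27.31 mm.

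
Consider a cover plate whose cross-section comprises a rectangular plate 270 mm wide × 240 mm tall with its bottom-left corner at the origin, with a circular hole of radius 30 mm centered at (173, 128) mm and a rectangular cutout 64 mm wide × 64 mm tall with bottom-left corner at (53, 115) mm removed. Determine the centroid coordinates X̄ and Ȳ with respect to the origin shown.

Part | A | x̄ᵢ | ȳᵢ | A·x̄ᵢ | A·ȳᵢ
plate | 64800.00 | 135.00 | 120.00 | 8748000.00 | 7776000.00
hole 1 | -2827.43 | 173.00 | 128.00 | -489145.98 | -361911.47
hole 2 | -4096.00 | 85.00 | 147.00 | -348160.00 | -602112.00
Σ | 57876.57 |  |  | 7910694.02 | 6811976.53
X̄ = 7910694.02 / 57876.57 = 136.68 mm
Ȳ = 6811976.53 / 57876.57 = 117.70 mm

X̄ = 136.68 mm, Ȳ = 117.70 mm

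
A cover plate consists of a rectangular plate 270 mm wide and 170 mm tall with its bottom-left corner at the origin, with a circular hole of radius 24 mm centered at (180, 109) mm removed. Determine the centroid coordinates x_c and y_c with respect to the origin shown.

plate: A = 270 × 170 = 45900.00, centroid at (135.00, 85.00).
hole: A = −π·24² = -1809.56, centroid at (180.00, 109.00).
ΣA = 44090.44 mm²
ΣAx_c = (45900.00)(135.00) + (-1809.56)(180.00) = 5870779.67 mm³
ΣAy_c = (45900.00)(85.00) + (-1809.56)(109.00) = 3704258.25 mm³
x_c = 5870779.67 / 44090.44 = 133.15 mm
y_c = 3704258.25 / 44090.44 = 84.01 mm

x_c = 133.15 mm, y_c = 84.01 mm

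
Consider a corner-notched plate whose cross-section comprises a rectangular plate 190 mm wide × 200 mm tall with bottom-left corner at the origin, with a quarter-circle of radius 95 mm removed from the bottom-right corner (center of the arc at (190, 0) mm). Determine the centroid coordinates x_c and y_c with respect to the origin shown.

x_c = 82.46 mm, y_c = 113.69 mm

plate: A = 190 × 200 = 38000.00, centroid at (95.00, 100.00).
removed quarter-circle: A = −¼π·95² = -7088.22, centroid at (149.68, 40.32).
ΣA = 30911.78 mm², ΣAx_c = 2549030.17 mm³, ΣAy_c = 3514208.33 mm³.
x_c = 2549030.17/30911.78 = 82.46 mm; y_c = 3514208.33/30911.78 = 113.69 mm.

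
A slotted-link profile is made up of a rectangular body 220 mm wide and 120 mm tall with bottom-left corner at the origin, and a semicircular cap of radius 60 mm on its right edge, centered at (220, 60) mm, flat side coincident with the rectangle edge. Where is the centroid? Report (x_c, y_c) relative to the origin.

Part | A | x̄ᵢ | ȳᵢ | A·x̄ᵢ | A·ȳᵢ
rectangular body | 26400.00 | 110.00 | 60.00 | 2904000.00 | 1584000.00
semicircular end | 5654.87 | 245.46 | 60.00 | 1388070.69 | 339292.01
Σ | 32054.87 |  |  | 4292070.69 | 1923292.01
x_c = 4292070.69 / 32054.87 = 133.90 mm
y_c = 1923292.01 / 32054.87 = 60.00 mm

x_c = 133.90 mm, y_c = 60.00 mm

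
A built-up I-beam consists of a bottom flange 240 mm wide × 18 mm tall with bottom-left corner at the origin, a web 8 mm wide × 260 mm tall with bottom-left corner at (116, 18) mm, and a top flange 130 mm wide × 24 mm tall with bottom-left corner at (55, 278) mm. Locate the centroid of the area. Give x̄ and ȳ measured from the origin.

bottom flange: A = 240 × 18 = 4320.00, centroid at (120.00, 9.00).
web: A = 8 × 260 = 2080.00, centroid at (120.00, 148.00).
top flange: A = 130 × 24 = 3120.00, centroid at (120.00, 290.00).
ΣA = 9520.00 mm², ΣAx̄ = 1142400.00 mm³, ΣAȳ = 1251520.00 mm³.
x̄ = 1142400.00/9520.00 = 120.00 mm; ȳ = 1251520.00/9520.00 = 131.46 mm.

x̄ = 120.00 mm, ȳ = 131.46 mm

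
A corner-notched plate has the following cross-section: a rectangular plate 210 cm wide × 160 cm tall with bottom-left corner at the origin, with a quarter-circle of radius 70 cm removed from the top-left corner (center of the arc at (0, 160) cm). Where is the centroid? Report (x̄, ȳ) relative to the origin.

Part | A | x̄ᵢ | ȳᵢ | A·x̄ᵢ | A·ȳᵢ
plate | 33600.00 | 105.00 | 80.00 | 3528000.00 | 2688000.00
removed quarter-circle | -3848.45 | 29.71 | 130.29 | -114333.33 | -501418.83
Σ | 29751.55 |  |  | 3413666.67 | 2186581.17
x̄ = 3413666.67 / 29751.55 = 114.74 cm
ȳ = 2186581.17 / 29751.55 = 73.49 cm

x̄ = 114.74 cm, ȳ = 73.49 cm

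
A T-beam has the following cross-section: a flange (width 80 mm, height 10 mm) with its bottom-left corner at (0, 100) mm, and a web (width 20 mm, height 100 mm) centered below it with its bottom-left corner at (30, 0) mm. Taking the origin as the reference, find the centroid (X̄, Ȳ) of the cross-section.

Part | A | x̄ᵢ | ȳᵢ | A·x̄ᵢ | A·ȳᵢ
web | 2000.00 | 40.00 | 50.00 | 80000.00 | 100000.00
flange | 800.00 | 40.00 | 105.00 | 32000.00 | 84000.00
Σ | 2800.00 |  |  | 112000.00 | 184000.00
X̄ = 112000.00 / 2800.00 = 40.00 mm
Ȳ = 184000.00 / 2800.00 = 65.71 mm

X̄ = 40.00 mm, Ȳ = 65.71 mm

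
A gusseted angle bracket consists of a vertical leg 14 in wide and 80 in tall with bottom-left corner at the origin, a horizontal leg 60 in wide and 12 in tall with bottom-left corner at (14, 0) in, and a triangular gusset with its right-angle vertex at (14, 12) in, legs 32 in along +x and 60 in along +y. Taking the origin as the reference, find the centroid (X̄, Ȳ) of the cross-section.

vertical leg: A = 14 × 80 = 1120.00, centroid at (7.00, 40.00).
horizontal leg: A = 60 × 12 = 720.00, centroid at (44.00, 6.00).
gusset: A = ½·32·60 = 960.00, centroid at (24.67, 32.00).
ΣA = 2800.00 in², ΣAX̄ = 63200.00 in³, ΣAȲ = 79840.00 in³.
X̄ = 63200.00/2800.00 = 22.57 in; Ȳ = 79840.00/2800.00 = 28.51 in.

X̄ = 22.57 in, Ȳ = 28.51 in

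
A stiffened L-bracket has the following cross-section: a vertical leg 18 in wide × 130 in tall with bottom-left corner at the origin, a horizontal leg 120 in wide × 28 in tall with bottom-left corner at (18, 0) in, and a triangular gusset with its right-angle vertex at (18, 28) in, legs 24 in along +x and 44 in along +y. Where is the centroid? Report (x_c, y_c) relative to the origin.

x_c = 47.67 in, y_c = 35.59 in

vertical leg: A = 18 × 130 = 2340.00, centroid at (9.00, 65.00).
horizontal leg: A = 120 × 28 = 3360.00, centroid at (78.00, 14.00).
gusset: A = ½·24·44 = 528.00, centroid at (26.00, 42.67).
ΣA = 6228.00 in²
ΣAx_c = (2340.00)(9.00) + (3360.00)(78.00) + (528.00)(26.00) = 296868.00 in³
ΣAy_c = (2340.00)(65.00) + (3360.00)(14.00) + (528.00)(42.67) = 221668.00 in³
x_c = 296868.00 / 6228.00 = 47.67 in
y_c = 221668.00 / 6228.00 = 35.59 in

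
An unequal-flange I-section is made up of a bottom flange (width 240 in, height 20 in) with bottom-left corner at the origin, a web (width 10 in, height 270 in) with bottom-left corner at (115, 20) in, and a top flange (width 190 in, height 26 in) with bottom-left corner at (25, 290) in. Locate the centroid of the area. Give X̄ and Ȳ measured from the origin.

X̄ = 120.00 in, Ȳ = 157.82 in

bottom flange: A = 240 × 20 = 4800.00, centroid at (120.00, 10.00).
web: A = 10 × 270 = 2700.00, centroid at (120.00, 155.00).
top flange: A = 190 × 26 = 4940.00, centroid at (120.00, 303.00).
ΣA = 12440.00 in²
ΣAX̄ = (4800.00)(120.00) + (2700.00)(120.00) + (4940.00)(120.00) = 1492800.00 in³
ΣAȲ = (4800.00)(10.00) + (2700.00)(155.00) + (4940.00)(303.00) = 1963320.00 in³
X̄ = 1492800.00 / 12440.00 = 120.00 in
Ȳ = 1963320.00 / 12440.00 = 157.82 in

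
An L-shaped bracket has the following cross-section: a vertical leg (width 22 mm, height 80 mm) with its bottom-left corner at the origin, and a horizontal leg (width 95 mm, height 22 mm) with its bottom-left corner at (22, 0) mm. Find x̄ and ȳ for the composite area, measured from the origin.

Part | A | x̄ᵢ | ȳᵢ | A·x̄ᵢ | A·ȳᵢ
vertical leg | 1760.00 | 11.00 | 40.00 | 19360.00 | 70400.00
horizontal leg | 2090.00 | 69.50 | 11.00 | 145255.00 | 22990.00
Σ | 3850.00 |  |  | 164615.00 | 93390.00
x̄ = 164615.00 / 3850.00 = 42.76 mm
ȳ = 93390.00 / 3850.00 = 24.26 mm

x̄ = 42.76 mm, ȳ = 24.26 mm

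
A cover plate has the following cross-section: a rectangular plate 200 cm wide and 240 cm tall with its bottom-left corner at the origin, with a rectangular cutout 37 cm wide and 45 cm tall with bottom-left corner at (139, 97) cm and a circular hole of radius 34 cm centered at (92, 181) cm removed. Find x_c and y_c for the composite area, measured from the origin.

x_c = 98.44 cm, y_c = 114.83 cm

plate: A = 200 × 240 = 48000.00, centroid at (100.00, 120.00).
hole 1: A = −(37 × 45) = -1665.00, centroid at (157.50, 119.50).
hole 2: A = −π·34² = -3631.68, centroid at (92.00, 181.00).
ΣA = 42703.32 cm², ΣAx_c = 4203647.84 cm³, ΣAy_c = 4903698.22 cm³.
x_c = 4203647.84/42703.32 = 98.44 cm; y_c = 4903698.22/42703.32 = 114.83 cm.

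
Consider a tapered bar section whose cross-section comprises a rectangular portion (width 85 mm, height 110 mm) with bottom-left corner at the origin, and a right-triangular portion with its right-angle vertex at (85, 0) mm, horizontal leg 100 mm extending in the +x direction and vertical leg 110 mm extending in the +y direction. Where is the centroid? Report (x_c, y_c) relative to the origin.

rectangular portion: A = 85 × 110 = 9350.00, centroid at (42.50, 55.00).
triangular portion: A = ½·100·110 = 5500.00, centroid at (118.33, 36.67).
ΣA = 14850.00 mm²
ΣAx_c = (9350.00)(42.50) + (5500.00)(118.33) = 1048208.33 mm³
ΣAy_c = (9350.00)(55.00) + (5500.00)(36.67) = 715916.67 mm³
x_c = 1048208.33 / 14850.00 = 70.59 mm
y_c = 715916.67 / 14850.00 = 48.21 mm

x_c = 70.59 mm, y_c = 48.21 mm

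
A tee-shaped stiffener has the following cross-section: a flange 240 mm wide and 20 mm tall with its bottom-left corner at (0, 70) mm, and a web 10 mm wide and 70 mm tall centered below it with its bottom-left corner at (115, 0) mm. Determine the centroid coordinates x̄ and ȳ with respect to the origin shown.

x̄ = 120.00 mm, ȳ = 74.27 mm

Part | A | x̄ᵢ | ȳᵢ | A·x̄ᵢ | A·ȳᵢ
web | 700.00 | 120.00 | 35.00 | 84000.00 | 24500.00
flange | 4800.00 | 120.00 | 80.00 | 576000.00 | 384000.00
Σ | 5500.00 |  |  | 660000.00 | 408500.00
x̄ = 660000.00 / 5500.00 = 120.00 mm
ȳ = 408500.00 / 5500.00 = 74.27 mm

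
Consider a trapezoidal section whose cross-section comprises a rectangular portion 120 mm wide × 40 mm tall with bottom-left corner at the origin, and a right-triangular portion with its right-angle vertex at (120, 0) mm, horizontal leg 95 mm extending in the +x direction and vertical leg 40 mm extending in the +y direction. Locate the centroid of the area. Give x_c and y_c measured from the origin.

rectangular portion: A = 120 × 40 = 4800.00, centroid at (60.00, 20.00).
triangular portion: A = ½·95·40 = 1900.00, centroid at (151.67, 13.33).
ΣA = 6700.00 mm², ΣAx_c = 576166.67 mm³, ΣAy_c = 121333.33 mm³.
x_c = 576166.67/6700.00 = 86.00 mm; y_c = 121333.33/6700.00 = 18.11 mm.

x_c = 86.00 mm, y_c = 18.11 mm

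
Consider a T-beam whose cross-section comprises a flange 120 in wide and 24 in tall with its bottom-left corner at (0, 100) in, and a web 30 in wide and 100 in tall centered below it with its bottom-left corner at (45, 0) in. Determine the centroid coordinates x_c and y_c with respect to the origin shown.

x_c = 60.00 in, y_c = 80.37 in

web: A = 30 × 100 = 3000.00, centroid at (60.00, 50.00).
flange: A = 120 × 24 = 2880.00, centroid at (60.00, 112.00).
ΣA = 5880.00 in²
ΣAx_c = (3000.00)(60.00) + (2880.00)(60.00) = 352800.00 in³
ΣAy_c = (3000.00)(50.00) + (2880.00)(112.00) = 472560.00 in³
x_c = 352800.00 / 5880.00 = 60.00 in
y_c = 472560.00 / 5880.00 = 80.37 in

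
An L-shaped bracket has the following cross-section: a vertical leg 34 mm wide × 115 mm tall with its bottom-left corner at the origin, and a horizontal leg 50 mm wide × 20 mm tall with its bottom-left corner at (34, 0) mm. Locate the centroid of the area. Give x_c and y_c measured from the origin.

x_c = 25.55 mm, y_c = 47.83 mm

vertical leg: A = 34 × 115 = 3910.00, centroid at (17.00, 57.50).
horizontal leg: A = 50 × 20 = 1000.00, centroid at (59.00, 10.00).
ΣA = 4910.00 mm², ΣAx_c = 125470.00 mm³, ΣAy_c = 234825.00 mm³.
x_c = 125470.00/4910.00 = 25.55 mm; y_c = 234825.00/4910.00 = 47.83 mm.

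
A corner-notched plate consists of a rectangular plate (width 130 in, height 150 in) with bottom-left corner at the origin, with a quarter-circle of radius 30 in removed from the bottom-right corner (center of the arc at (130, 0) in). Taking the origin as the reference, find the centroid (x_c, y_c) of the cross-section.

Part | A | x̄ᵢ | ȳᵢ | A·x̄ᵢ | A·ȳᵢ
plate | 19500.00 | 65.00 | 75.00 | 1267500.00 | 1462500.00
removed quarter-circle | -706.86 | 117.27 | 12.73 | -82891.59 | -9000.00
Σ | 18793.14 |  |  | 1184608.41 | 1453500.00
x_c = 1184608.41 / 18793.14 = 63.03 in
y_c = 1453500.00 / 18793.14 = 77.34 in

x_c = 63.03 in, y_c = 77.34 in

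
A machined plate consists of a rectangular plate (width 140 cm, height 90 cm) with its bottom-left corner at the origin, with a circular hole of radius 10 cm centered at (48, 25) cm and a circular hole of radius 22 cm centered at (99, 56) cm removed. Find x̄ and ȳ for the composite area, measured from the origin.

x̄ = 66.55 cm, ȳ = 44.03 cm

plate: A = 140 × 90 = 12600.00, centroid at (70.00, 45.00).
hole 1: A = −π·10² = -314.16, centroid at (48.00, 25.00).
hole 2: A = −π·22² = -1520.53, centroid at (99.00, 56.00).
ΣA = 10765.31 cm², ΣAx̄ = 716387.80 cm³, ΣAȳ = 473996.29 cm³.
x̄ = 716387.80/10765.31 = 66.55 cm; ȳ = 473996.29/10765.31 = 44.03 cm.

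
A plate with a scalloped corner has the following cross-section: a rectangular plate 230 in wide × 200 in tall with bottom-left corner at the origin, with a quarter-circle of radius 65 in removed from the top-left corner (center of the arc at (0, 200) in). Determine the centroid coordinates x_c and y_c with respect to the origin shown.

plate: A = 230 × 200 = 46000.00, centroid at (115.00, 100.00).
removed quarter-circle: A = −¼π·65² = -3318.31, centroid at (27.59, 172.41).
ΣA = 42681.69 in²
ΣAx_c = (46000.00)(115.00) + (-3318.31)(27.59) = 5198458.33 in³
ΣAy_c = (46000.00)(100.00) + (-3318.31)(172.41) = 4027880.22 in³
x_c = 5198458.33 / 42681.69 = 121.80 in
y_c = 4027880.22 / 42681.69 = 94.37 in

x_c = 121.80 in, y_c = 94.37 in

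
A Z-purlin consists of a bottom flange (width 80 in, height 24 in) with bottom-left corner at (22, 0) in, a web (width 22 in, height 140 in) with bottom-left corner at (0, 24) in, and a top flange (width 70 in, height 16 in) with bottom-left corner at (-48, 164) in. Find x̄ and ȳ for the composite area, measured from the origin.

x̄ = 22.61 in, ȳ = 82.55 in

bottom flange: A = 80 × 24 = 1920.00, centroid at (62.00, 12.00).
web: A = 22 × 140 = 3080.00, centroid at (11.00, 94.00).
top flange: A = 70 × 16 = 1120.00, centroid at (-13.00, 172.00).
ΣA = 6120.00 in², ΣAx̄ = 138360.00 in³, ΣAȳ = 505200.00 in³.
x̄ = 138360.00/6120.00 = 22.61 in; ȳ = 505200.00/6120.00 = 82.55 in.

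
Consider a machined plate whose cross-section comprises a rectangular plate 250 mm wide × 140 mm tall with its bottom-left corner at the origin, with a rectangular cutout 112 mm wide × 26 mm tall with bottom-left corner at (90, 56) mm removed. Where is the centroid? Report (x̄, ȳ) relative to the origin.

x̄ = 123.09 mm, ȳ = 70.09 mm

plate: A = 250 × 140 = 35000.00, centroid at (125.00, 70.00).
hole: A = −(112 × 26) = -2912.00, centroid at (146.00, 69.00).
ΣA = 32088.00 mm²
ΣAx̄ = (35000.00)(125.00) + (-2912.00)(146.00) = 3949848.00 mm³
ΣAȳ = (35000.00)(70.00) + (-2912.00)(69.00) = 2249072.00 mm³
x̄ = 3949848.00 / 32088.00 = 123.09 mm
ȳ = 2249072.00 / 32088.00 = 70.09 mm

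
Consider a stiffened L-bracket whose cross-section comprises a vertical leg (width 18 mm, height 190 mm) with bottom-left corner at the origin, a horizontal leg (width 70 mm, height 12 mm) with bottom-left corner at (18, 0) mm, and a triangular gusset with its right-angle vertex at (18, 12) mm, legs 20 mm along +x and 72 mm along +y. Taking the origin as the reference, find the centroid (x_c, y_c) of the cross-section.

x_c = 18.69 mm, y_c = 71.46 mm

Part | A | x̄ᵢ | ȳᵢ | A·x̄ᵢ | A·ȳᵢ
vertical leg | 3420.00 | 9.00 | 95.00 | 30780.00 | 324900.00
horizontal leg | 840.00 | 53.00 | 6.00 | 44520.00 | 5040.00
gusset | 720.00 | 24.67 | 36.00 | 17760.00 | 25920.00
Σ | 4980.00 |  |  | 93060.00 | 355860.00
x_c = 93060.00 / 4980.00 = 18.69 mm
y_c = 355860.00 / 4980.00 = 71.46 mm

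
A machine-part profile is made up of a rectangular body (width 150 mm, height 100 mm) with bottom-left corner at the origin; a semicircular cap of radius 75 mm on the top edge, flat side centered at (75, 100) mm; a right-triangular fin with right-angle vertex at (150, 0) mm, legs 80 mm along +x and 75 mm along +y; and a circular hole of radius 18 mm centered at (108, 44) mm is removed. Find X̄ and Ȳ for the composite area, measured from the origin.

X̄ = 85.51 mm, Ȳ = 75.34 mm

Part | A | x̄ᵢ | ȳᵢ | A·x̄ᵢ | A·ȳᵢ
rectangular body | 15000.00 | 75.00 | 50.00 | 1125000.00 | 750000.00
semicircular top | 8835.73 | 75.00 | 131.83 | 662679.70 | 1164822.93
triangular fin | 3000.00 | 176.67 | 25.00 | 530000.00 | 75000.00
hole | -1017.88 | 108.00 | 44.00 | -109930.61 | -44786.54
Σ | 25817.85 |  |  | 2207749.09 | 1945036.39
X̄ = 2207749.09 / 25817.85 = 85.51 mm
Ȳ = 1945036.39 / 25817.85 = 75.34 mm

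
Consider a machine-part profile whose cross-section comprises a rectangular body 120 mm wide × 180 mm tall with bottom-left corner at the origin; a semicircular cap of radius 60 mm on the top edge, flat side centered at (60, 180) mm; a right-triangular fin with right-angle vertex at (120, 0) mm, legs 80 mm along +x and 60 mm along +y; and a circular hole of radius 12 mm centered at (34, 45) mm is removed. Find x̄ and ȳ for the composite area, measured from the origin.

Part | A | x̄ᵢ | ȳᵢ | A·x̄ᵢ | A·ȳᵢ
rectangular body | 21600.00 | 60.00 | 90.00 | 1296000.00 | 1944000.00
semicircular top | 5654.87 | 60.00 | 205.46 | 339292.01 | 1161876.02
triangular fin | 2400.00 | 146.67 | 20.00 | 352000.00 | 48000.00
hole | -452.39 | 34.00 | 45.00 | -15381.24 | -20357.52
Σ | 29202.48 |  |  | 1971910.77 | 3133518.50
x̄ = 1971910.77 / 29202.48 = 67.53 mm
ȳ = 3133518.50 / 29202.48 = 107.30 mm

x̄ = 67.53 mm, ȳ = 107.30 mm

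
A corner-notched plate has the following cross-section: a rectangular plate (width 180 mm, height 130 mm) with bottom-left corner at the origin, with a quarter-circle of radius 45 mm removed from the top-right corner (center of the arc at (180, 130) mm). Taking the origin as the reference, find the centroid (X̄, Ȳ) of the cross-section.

Part | A | x̄ᵢ | ȳᵢ | A·x̄ᵢ | A·ȳᵢ
plate | 23400.00 | 90.00 | 65.00 | 2106000.00 | 1521000.00
removed quarter-circle | -1590.43 | 160.90 | 110.90 | -255902.63 | -176381.07
Σ | 21809.57 |  |  | 1850097.37 | 1344618.93
X̄ = 1850097.37 / 21809.57 = 84.83 mm
Ȳ = 1344618.93 / 21809.57 = 61.65 mm

X̄ = 84.83 mm, Ȳ = 61.65 mm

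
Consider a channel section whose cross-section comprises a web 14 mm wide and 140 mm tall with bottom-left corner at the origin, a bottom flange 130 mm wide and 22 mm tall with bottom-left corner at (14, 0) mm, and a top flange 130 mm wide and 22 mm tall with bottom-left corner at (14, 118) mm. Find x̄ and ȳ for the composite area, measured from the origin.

web: A = 14 × 140 = 1960.00, centroid at (7.00, 70.00).
bottom flange: A = 130 × 22 = 2860.00, centroid at (79.00, 11.00).
top flange: A = 130 × 22 = 2860.00, centroid at (79.00, 129.00).
ΣA = 7680.00 mm²
ΣAx̄ = (1960.00)(7.00) + (2860.00)(79.00) + (2860.00)(79.00) = 465600.00 mm³
ΣAȳ = (1960.00)(70.00) + (2860.00)(11.00) + (2860.00)(129.00) = 537600.00 mm³
x̄ = 465600.00 / 7680.00 = 60.62 mm
ȳ = 537600.00 / 7680.00 = 70.00 mm

x̄ = 60.62 mm, ȳ = 70.00 mm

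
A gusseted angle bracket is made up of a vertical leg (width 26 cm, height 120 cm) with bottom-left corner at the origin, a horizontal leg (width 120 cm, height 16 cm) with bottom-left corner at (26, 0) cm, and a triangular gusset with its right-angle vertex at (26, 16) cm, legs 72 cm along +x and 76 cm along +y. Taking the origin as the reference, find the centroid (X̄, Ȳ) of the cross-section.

X̄ = 44.04 cm, Ȳ = 40.59 cm

vertical leg: A = 26 × 120 = 3120.00, centroid at (13.00, 60.00).
horizontal leg: A = 120 × 16 = 1920.00, centroid at (86.00, 8.00).
gusset: A = ½·72·76 = 2736.00, centroid at (50.00, 41.33).
ΣA = 7776.00 cm², ΣAX̄ = 342480.00 cm³, ΣAȲ = 315648.00 cm³.
X̄ = 342480.00/7776.00 = 44.04 cm; Ȳ = 315648.00/7776.00 = 40.59 cm.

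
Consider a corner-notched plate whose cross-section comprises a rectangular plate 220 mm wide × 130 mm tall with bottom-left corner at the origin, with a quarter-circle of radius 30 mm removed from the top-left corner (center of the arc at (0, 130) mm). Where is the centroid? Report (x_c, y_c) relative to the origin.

x_c = 112.46 mm, y_c = 63.68 mm

Part | A | x̄ᵢ | ȳᵢ | A·x̄ᵢ | A·ȳᵢ
plate | 28600.00 | 110.00 | 65.00 | 3146000.00 | 1859000.00
removed quarter-circle | -706.86 | 12.73 | 117.27 | -9000.00 | -82891.59
Σ | 27893.14 |  |  | 3137000.00 | 1776108.41
x_c = 3137000.00 / 27893.14 = 112.46 mm
y_c = 1776108.41 / 27893.14 = 63.68 mm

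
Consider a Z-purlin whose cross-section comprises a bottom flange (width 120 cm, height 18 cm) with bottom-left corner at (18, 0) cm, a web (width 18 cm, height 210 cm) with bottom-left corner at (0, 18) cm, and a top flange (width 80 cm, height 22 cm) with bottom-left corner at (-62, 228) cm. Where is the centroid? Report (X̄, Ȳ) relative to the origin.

Part | A | x̄ᵢ | ȳᵢ | A·x̄ᵢ | A·ȳᵢ
bottom flange | 2160.00 | 78.00 | 9.00 | 168480.00 | 19440.00
web | 3780.00 | 9.00 | 123.00 | 34020.00 | 464940.00
top flange | 1760.00 | -22.00 | 239.00 | -38720.00 | 420640.00
Σ | 7700.00 |  |  | 163780.00 | 905020.00
X̄ = 163780.00 / 7700.00 = 21.27 cm
Ȳ = 905020.00 / 7700.00 = 117.54 cm

X̄ = 21.27 cm, Ȳ = 117.54 cm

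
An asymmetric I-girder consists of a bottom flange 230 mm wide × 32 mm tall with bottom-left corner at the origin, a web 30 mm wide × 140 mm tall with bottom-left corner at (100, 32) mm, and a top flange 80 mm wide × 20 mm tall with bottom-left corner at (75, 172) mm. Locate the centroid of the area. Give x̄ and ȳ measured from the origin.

Part | A | x̄ᵢ | ȳᵢ | A·x̄ᵢ | A·ȳᵢ
bottom flange | 7360.00 | 115.00 | 16.00 | 846400.00 | 117760.00
web | 4200.00 | 115.00 | 102.00 | 483000.00 | 428400.00
top flange | 1600.00 | 115.00 | 182.00 | 184000.00 | 291200.00
Σ | 13160.00 |  |  | 1513400.00 | 837360.00
x̄ = 1513400.00 / 13160.00 = 115.00 mm
ȳ = 837360.00 / 13160.00 = 63.63 mm

x̄ = 115.00 mm, ȳ = 63.63 mm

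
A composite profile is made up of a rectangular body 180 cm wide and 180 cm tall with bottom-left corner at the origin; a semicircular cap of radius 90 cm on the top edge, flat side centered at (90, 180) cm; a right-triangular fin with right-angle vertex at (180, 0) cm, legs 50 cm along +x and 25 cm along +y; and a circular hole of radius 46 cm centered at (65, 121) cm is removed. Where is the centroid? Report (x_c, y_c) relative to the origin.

rectangular body: A = 180 × 180 = 32400.00, centroid at (90.00, 90.00).
semicircular top: A = ½π·90² = 12723.45, centroid at (90.00, 218.20).
triangular fin: A = ½·50·25 = 625.00, centroid at (196.67, 8.33).
hole: A = −π·46² = -6647.61, centroid at (65.00, 121.00).
ΣA = 39100.84 cm²
ΣAx_c = (32400.00)(90.00) + (12723.45)(90.00) + (625.00)(196.67) + (-6647.61)(65.00) = 3751932.54 cm³
ΣAy_c = (32400.00)(90.00) + (12723.45)(218.20) + (625.00)(8.33) + (-6647.61)(121.00) = 4893068.56 cm³
x_c = 3751932.54 / 39100.84 = 95.96 cm
y_c = 4893068.56 / 39100.84 = 125.14 cm

x_c = 95.96 cm, y_c = 125.14 cm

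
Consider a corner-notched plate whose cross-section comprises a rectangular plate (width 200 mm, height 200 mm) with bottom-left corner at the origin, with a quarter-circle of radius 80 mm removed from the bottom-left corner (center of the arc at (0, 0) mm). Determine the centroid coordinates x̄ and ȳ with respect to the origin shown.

x̄ = 109.49 mm, ȳ = 109.49 mm

Part | A | x̄ᵢ | ȳᵢ | A·x̄ᵢ | A·ȳᵢ
plate | 40000.00 | 100.00 | 100.00 | 4000000.00 | 4000000.00
removed quarter-circle | -5026.55 | 33.95 | 33.95 | -170666.67 | -170666.67
Σ | 34973.45 |  |  | 3829333.33 | 3829333.33
x̄ = 3829333.33 / 34973.45 = 109.49 mm
ȳ = 3829333.33 / 34973.45 = 109.49 mm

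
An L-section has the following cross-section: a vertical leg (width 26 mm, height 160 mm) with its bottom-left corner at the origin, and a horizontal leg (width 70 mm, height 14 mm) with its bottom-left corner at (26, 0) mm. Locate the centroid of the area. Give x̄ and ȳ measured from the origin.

x̄ = 22.15 mm, ȳ = 66.08 mm

vertical leg: A = 26 × 160 = 4160.00, centroid at (13.00, 80.00).
horizontal leg: A = 70 × 14 = 980.00, centroid at (61.00, 7.00).
ΣA = 5140.00 mm², ΣAx̄ = 113860.00 mm³, ΣAȳ = 339660.00 mm³.
x̄ = 113860.00/5140.00 = 22.15 mm; ȳ = 339660.00/5140.00 = 66.08 mm.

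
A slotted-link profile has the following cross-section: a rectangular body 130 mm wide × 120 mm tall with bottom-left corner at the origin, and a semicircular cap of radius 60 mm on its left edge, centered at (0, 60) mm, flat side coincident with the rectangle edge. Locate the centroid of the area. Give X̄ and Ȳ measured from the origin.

Part | A | x̄ᵢ | ȳᵢ | A·x̄ᵢ | A·ȳᵢ
rectangular body | 15600.00 | 65.00 | 60.00 | 1014000.00 | 936000.00
semicircular end | 5654.87 | -25.46 | 60.00 | -144000.00 | 339292.01
Σ | 21254.87 |  |  | 870000.00 | 1275292.01
X̄ = 870000.00 / 21254.87 = 40.93 mm
Ȳ = 1275292.01 / 21254.87 = 60.00 mm

X̄ = 40.93 mm, Ȳ = 60.00 mm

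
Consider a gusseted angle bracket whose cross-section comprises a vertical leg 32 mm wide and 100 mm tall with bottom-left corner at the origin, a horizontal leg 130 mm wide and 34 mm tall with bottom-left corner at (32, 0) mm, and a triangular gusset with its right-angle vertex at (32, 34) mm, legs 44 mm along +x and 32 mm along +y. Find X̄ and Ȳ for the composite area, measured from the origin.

vertical leg: A = 32 × 100 = 3200.00, centroid at (16.00, 50.00).
horizontal leg: A = 130 × 34 = 4420.00, centroid at (97.00, 17.00).
gusset: A = ½·44·32 = 704.00, centroid at (46.67, 44.67).
ΣA = 8324.00 mm², ΣAX̄ = 512793.33 mm³, ΣAȲ = 266585.33 mm³.
X̄ = 512793.33/8324.00 = 61.60 mm; Ȳ = 266585.33/8324.00 = 32.03 mm.

X̄ = 61.60 mm, Ȳ = 32.03 mm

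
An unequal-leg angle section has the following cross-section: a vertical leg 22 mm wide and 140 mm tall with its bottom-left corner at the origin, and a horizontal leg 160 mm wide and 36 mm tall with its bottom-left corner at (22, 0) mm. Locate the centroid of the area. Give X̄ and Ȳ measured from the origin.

X̄ = 70.29 mm, Ȳ = 36.12 mm

vertical leg: A = 22 × 140 = 3080.00, centroid at (11.00, 70.00).
horizontal leg: A = 160 × 36 = 5760.00, centroid at (102.00, 18.00).
ΣA = 8840.00 mm²
ΣAX̄ = (3080.00)(11.00) + (5760.00)(102.00) = 621400.00 mm³
ΣAȲ = (3080.00)(70.00) + (5760.00)(18.00) = 319280.00 mm³
X̄ = 621400.00 / 8840.00 = 70.29 mm
Ȳ = 319280.00 / 8840.00 = 36.12 mm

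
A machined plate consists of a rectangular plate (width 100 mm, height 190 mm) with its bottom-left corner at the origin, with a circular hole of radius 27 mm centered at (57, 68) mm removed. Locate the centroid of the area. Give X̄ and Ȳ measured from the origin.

plate: A = 100 × 190 = 19000.00, centroid at (50.00, 95.00).
hole: A = −π·27² = -2290.22, centroid at (57.00, 68.00).
ΣA = 16709.78 mm², ΣAX̄ = 819457.40 mm³, ΣAȲ = 1649264.97 mm³.
X̄ = 819457.40/16709.78 = 49.04 mm; Ȳ = 1649264.97/16709.78 = 98.70 mm.

X̄ = 49.04 mm, Ȳ = 98.70 mm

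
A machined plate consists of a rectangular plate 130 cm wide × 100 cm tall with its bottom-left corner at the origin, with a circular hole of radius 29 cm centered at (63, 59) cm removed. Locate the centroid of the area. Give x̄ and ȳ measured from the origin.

plate: A = 130 × 100 = 13000.00, centroid at (65.00, 50.00).
hole: A = −π·29² = -2642.08, centroid at (63.00, 59.00).
ΣA = 10357.92 cm²
ΣAx̄ = (13000.00)(65.00) + (-2642.08)(63.00) = 678549.00 cm³
ΣAȳ = (13000.00)(50.00) + (-2642.08)(59.00) = 494117.31 cm³
x̄ = 678549.00 / 10357.92 = 65.51 cm
ȳ = 494117.31 / 10357.92 = 47.70 cm

x̄ = 65.51 cm, ȳ = 47.70 cm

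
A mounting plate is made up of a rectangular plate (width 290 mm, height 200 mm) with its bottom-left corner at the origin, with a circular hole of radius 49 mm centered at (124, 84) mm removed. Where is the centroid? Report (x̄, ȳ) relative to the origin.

x̄ = 148.14 mm, ȳ = 102.39 mm

Part | A | x̄ᵢ | ȳᵢ | A·x̄ᵢ | A·ȳᵢ
plate | 58000.00 | 145.00 | 100.00 | 8410000.00 | 5800000.00
hole | -7542.96 | 124.00 | 84.00 | -935327.53 | -633608.97
Σ | 50457.04 |  |  | 7474672.47 | 5166391.03
x̄ = 7474672.47 / 50457.04 = 148.14 mm
ȳ = 5166391.03 / 50457.04 = 102.39 mm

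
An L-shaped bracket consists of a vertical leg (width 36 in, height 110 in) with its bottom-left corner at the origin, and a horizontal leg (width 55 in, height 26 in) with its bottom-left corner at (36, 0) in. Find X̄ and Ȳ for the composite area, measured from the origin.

X̄ = 30.07 in, Ȳ = 43.86 in

Part | A | x̄ᵢ | ȳᵢ | A·x̄ᵢ | A·ȳᵢ
vertical leg | 3960.00 | 18.00 | 55.00 | 71280.00 | 217800.00
horizontal leg | 1430.00 | 63.50 | 13.00 | 90805.00 | 18590.00
Σ | 5390.00 |  |  | 162085.00 | 236390.00
X̄ = 162085.00 / 5390.00 = 30.07 in
Ȳ = 236390.00 / 5390.00 = 43.86 in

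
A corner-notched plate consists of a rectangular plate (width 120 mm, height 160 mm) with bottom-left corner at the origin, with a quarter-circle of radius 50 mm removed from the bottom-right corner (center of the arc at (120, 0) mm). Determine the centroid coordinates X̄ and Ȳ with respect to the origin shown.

plate: A = 120 × 160 = 19200.00, centroid at (60.00, 80.00).
removed quarter-circle: A = −¼π·50² = -1963.50, centroid at (98.78, 21.22).
ΣA = 17236.50 mm², ΣAX̄ = 958047.22 mm³, ΣAȲ = 1494333.33 mm³.
X̄ = 958047.22/17236.50 = 55.58 mm; Ȳ = 1494333.33/17236.50 = 86.70 mm.

X̄ = 55.58 mm, Ȳ = 86.70 mm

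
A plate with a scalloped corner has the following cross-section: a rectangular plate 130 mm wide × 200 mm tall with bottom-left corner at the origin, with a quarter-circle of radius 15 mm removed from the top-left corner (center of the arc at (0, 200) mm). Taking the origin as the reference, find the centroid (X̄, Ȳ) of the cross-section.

X̄ = 65.40 mm, Ȳ = 99.36 mm

Part | A | x̄ᵢ | ȳᵢ | A·x̄ᵢ | A·ȳᵢ
plate | 26000.00 | 65.00 | 100.00 | 1690000.00 | 2600000.00
removed quarter-circle | -176.71 | 6.37 | 193.63 | -1125.00 | -34217.92
Σ | 25823.29 |  |  | 1688875.00 | 2565782.08
X̄ = 1688875.00 / 25823.29 = 65.40 mm
Ȳ = 2565782.08 / 25823.29 = 99.36 mm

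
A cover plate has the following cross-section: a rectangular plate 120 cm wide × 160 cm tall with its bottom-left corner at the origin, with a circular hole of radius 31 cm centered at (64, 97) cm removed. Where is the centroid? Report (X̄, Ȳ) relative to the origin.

plate: A = 120 × 160 = 19200.00, centroid at (60.00, 80.00).
hole: A = −π·31² = -3019.07, centroid at (64.00, 97.00).
ΣA = 16180.93 cm²
ΣAX̄ = (19200.00)(60.00) + (-3019.07)(64.00) = 958779.49 cm³
ΣAȲ = (19200.00)(80.00) + (-3019.07)(97.00) = 1243150.16 cm³
X̄ = 958779.49 / 16180.93 = 59.25 cm
Ȳ = 1243150.16 / 16180.93 = 76.83 cm

X̄ = 59.25 cm, Ȳ = 76.83 cm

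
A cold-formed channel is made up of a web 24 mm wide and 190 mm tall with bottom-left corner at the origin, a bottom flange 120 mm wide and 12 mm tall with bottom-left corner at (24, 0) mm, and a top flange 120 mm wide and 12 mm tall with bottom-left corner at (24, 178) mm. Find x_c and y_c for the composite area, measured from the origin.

x_c = 39.87 mm, y_c = 95.00 mm

web: A = 24 × 190 = 4560.00, centroid at (12.00, 95.00).
bottom flange: A = 120 × 12 = 1440.00, centroid at (84.00, 6.00).
top flange: A = 120 × 12 = 1440.00, centroid at (84.00, 184.00).
ΣA = 7440.00 mm², ΣAx_c = 296640.00 mm³, ΣAy_c = 706800.00 mm³.
x_c = 296640.00/7440.00 = 39.87 mm; y_c = 706800.00/7440.00 = 95.00 mm.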